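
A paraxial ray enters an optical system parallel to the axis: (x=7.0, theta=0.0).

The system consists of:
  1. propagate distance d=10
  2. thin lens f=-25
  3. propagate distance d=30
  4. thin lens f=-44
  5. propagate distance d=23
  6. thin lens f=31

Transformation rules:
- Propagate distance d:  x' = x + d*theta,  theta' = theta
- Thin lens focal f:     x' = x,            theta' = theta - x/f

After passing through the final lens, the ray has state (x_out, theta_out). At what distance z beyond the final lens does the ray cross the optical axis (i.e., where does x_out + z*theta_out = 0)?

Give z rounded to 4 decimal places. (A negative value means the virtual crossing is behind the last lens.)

Answer: 89.4392

Derivation:
Initial: x=7.0000 theta=0.0000
After 1 (propagate distance d=10): x=7.0000 theta=0.0000
After 2 (thin lens f=-25): x=7.0000 theta=0.2800
After 3 (propagate distance d=30): x=15.4000 theta=0.2800
After 4 (thin lens f=-44): x=15.4000 theta=0.6300
After 5 (propagate distance d=23): x=29.8900 theta=0.6300
After 6 (thin lens f=31): x=29.8900 theta=-259/775 (≈-0.3342)
z_focus = -x_out/theta_out = -(29.8900)/(-259/775) = 13237/148 ≈ 89.4392
Rounded to 4 decimal places: z = 89.4392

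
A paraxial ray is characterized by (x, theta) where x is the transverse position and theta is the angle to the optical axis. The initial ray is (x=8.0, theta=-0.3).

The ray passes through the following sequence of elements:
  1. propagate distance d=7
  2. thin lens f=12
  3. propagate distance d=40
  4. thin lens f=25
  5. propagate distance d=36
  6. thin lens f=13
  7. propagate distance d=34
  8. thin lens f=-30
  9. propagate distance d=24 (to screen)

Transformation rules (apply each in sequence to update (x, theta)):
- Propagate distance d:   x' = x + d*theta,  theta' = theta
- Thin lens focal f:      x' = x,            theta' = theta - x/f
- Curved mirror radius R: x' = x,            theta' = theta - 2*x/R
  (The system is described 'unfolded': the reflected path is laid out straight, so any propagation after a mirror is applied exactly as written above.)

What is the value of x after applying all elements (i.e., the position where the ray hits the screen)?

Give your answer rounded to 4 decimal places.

Initial: x=8.0000 theta=-0.3000
After 1 (propagate distance d=7): x=5.9000 theta=-0.3000
After 2 (thin lens f=12): x=5.9000 theta=-19/24 (≈-0.7917)
After 3 (propagate distance d=40): x=-773/30 (≈-25.7667) theta=-19/24 (≈-0.7917)
After 4 (thin lens f=25): x=-773/30 (≈-25.7667) theta=0.2390
After 5 (propagate distance d=36): x=-6436/375 (≈-17.1627) theta=0.2390
After 6 (thin lens f=13): x=-6436/375 (≈-17.1627) theta=60809/39000 (≈1.5592)
After 7 (propagate distance d=34): x=233027/6500 (≈35.8503) theta=60809/39000 (≈1.5592)
After 8 (thin lens f=-30): x=233027/6500 (≈35.8503) theta=22378/8125 (≈2.7542)
After 9 (propagate distance d=24 (to screen)): x=3313423/32500 (≈101.9515) theta=22378/8125 (≈2.7542)
Rounded to 4 decimal places: x = 101.9515

Answer: 101.9515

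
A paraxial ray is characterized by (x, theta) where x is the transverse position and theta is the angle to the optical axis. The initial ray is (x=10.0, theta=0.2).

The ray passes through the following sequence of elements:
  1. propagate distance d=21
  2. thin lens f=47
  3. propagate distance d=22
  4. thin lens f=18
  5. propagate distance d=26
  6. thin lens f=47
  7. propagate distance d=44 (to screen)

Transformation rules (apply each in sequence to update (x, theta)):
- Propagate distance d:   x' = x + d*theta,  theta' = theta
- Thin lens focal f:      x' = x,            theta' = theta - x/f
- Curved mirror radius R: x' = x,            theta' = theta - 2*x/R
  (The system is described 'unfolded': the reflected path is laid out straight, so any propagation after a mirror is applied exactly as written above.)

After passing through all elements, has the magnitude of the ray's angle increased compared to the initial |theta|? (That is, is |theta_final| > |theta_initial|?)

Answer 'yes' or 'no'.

Initial: x=10.0000 theta=0.2000
After 1 (propagate distance d=21): x=14.2000 theta=0.2000
After 2 (thin lens f=47): x=14.2000 theta=-24/235 (≈-0.1021)
After 3 (propagate distance d=22): x=2809/235 (≈11.9532) theta=-24/235 (≈-0.1021)
After 4 (thin lens f=18): x=2809/235 (≈11.9532) theta=-3241/4230 (≈-0.7662)
After 5 (propagate distance d=26): x=-16852/2115 (≈-7.9678) theta=-3241/4230 (≈-0.7662)
After 6 (thin lens f=47): x=-16852/2115 (≈-7.9678) theta=-39541/66270 (≈-0.5967)
After 7 (propagate distance d=44 (to screen)): x=-680350/19881 (≈-34.2211) theta=-39541/66270 (≈-0.5967)
|theta_initial|=0.2000 |theta_final|=39541/66270 (≈0.5967) -> increased

Answer: yes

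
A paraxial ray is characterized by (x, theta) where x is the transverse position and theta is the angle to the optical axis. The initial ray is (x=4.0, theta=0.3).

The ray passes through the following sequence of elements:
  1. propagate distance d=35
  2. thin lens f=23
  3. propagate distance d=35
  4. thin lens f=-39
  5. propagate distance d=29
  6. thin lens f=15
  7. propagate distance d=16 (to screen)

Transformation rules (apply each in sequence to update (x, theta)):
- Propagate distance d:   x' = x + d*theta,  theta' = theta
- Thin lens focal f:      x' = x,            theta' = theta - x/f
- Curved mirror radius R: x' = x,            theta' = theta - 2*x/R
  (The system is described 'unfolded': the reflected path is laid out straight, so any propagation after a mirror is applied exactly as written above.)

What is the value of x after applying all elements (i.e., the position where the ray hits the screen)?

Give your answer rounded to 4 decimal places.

Initial: x=4.0000 theta=0.3000
After 1 (propagate distance d=35): x=14.5000 theta=0.3000
After 2 (thin lens f=23): x=14.5000 theta=-38/115 (≈-0.3304)
After 3 (propagate distance d=35): x=135/46 (≈2.9348) theta=-38/115 (≈-0.3304)
After 4 (thin lens f=-39): x=135/46 (≈2.9348) theta=-763/2990 (≈-0.2552)
After 5 (propagate distance d=29): x=-6676/1495 (≈-4.4656) theta=-763/2990 (≈-0.2552)
After 6 (thin lens f=15): x=-6676/1495 (≈-4.4656) theta=1907/44850 (≈0.0425)
After 7 (propagate distance d=16 (to screen)): x=-84884/22425 (≈-3.7852) theta=1907/44850 (≈0.0425)
Rounded to 4 decimal places: x = -3.7852

Answer: -3.7852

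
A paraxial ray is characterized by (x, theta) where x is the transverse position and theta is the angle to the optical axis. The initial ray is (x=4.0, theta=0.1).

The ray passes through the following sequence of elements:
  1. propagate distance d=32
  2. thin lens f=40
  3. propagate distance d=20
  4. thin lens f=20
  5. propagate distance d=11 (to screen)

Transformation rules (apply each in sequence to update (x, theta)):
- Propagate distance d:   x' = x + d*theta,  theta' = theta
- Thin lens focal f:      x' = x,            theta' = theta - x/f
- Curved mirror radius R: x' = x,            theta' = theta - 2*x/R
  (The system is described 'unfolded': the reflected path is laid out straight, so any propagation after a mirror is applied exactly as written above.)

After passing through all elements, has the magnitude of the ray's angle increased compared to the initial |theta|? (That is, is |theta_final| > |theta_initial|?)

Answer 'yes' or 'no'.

Initial: x=4.0000 theta=0.1000
After 1 (propagate distance d=32): x=7.2000 theta=0.1000
After 2 (thin lens f=40): x=7.2000 theta=-0.0800
After 3 (propagate distance d=20): x=5.6000 theta=-0.0800
After 4 (thin lens f=20): x=5.6000 theta=-0.3600
After 5 (propagate distance d=11 (to screen)): x=1.6400 theta=-0.3600
|theta_initial|=0.1000 |theta_final|=0.3600 -> increased

Answer: yes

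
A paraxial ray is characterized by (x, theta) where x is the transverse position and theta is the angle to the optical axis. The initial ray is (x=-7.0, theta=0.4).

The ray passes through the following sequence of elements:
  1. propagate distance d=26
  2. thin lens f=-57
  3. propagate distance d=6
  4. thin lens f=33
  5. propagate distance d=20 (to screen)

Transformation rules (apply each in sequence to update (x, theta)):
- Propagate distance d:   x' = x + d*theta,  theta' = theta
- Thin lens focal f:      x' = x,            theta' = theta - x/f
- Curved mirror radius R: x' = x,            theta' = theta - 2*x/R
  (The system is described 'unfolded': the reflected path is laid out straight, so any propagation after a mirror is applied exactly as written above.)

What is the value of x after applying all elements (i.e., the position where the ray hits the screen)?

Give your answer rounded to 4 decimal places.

Answer: 11.6188

Derivation:
Initial: x=-7.0000 theta=0.4000
After 1 (propagate distance d=26): x=3.4000 theta=0.4000
After 2 (thin lens f=-57): x=3.4000 theta=131/285 (≈0.4596)
After 3 (propagate distance d=6): x=117/19 (≈6.1579) theta=131/285 (≈0.4596)
After 4 (thin lens f=33): x=117/19 (≈6.1579) theta=856/3135 (≈0.2730)
After 5 (propagate distance d=20 (to screen)): x=7285/627 (≈11.6188) theta=856/3135 (≈0.2730)
Rounded to 4 decimal places: x = 11.6188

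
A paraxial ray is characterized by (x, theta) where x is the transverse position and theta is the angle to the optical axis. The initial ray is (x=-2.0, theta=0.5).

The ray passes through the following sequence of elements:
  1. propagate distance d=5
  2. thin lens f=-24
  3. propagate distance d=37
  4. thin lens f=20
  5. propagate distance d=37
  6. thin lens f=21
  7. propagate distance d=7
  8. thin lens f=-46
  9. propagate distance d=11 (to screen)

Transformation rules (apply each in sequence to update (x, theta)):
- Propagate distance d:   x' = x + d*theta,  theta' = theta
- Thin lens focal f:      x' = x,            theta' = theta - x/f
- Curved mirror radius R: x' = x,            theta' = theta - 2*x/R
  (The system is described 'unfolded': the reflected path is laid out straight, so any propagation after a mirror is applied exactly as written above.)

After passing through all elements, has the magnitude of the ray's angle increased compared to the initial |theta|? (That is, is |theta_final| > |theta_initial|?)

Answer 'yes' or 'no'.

Answer: yes

Derivation:
Initial: x=-2.0000 theta=0.5000
After 1 (propagate distance d=5): x=0.5000 theta=0.5000
After 2 (thin lens f=-24): x=0.5000 theta=25/48 (≈0.5208)
After 3 (propagate distance d=37): x=949/48 (≈19.7708) theta=25/48 (≈0.5208)
After 4 (thin lens f=20): x=949/48 (≈19.7708) theta=-449/960 (≈-0.4677)
After 5 (propagate distance d=37): x=789/320 (≈2.4656) theta=-449/960 (≈-0.4677)
After 6 (thin lens f=21): x=789/320 (≈2.4656) theta=-983/1680 (≈-0.5851)
After 7 (propagate distance d=7): x=-313/192 (≈-1.6302) theta=-983/1680 (≈-0.5851)
After 8 (thin lens f=-46): x=-313/192 (≈-1.6302) theta=-191827/309120 (≈-0.6206)
After 9 (propagate distance d=11 (to screen)): x=-2614027/309120 (≈-8.4564) theta=-191827/309120 (≈-0.6206)
|theta_initial|=0.5000 |theta_final|=191827/309120 (≈0.6206) -> increased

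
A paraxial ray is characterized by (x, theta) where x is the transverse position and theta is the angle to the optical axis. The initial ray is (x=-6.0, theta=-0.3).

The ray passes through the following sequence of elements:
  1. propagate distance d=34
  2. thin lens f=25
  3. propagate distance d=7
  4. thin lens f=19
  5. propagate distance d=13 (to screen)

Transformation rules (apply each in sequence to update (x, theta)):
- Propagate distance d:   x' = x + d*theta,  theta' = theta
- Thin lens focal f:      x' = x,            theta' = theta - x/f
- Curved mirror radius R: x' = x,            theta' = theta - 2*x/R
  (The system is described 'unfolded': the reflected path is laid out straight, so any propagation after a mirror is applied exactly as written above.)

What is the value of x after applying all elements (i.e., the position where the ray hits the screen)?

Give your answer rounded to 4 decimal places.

Initial: x=-6.0000 theta=-0.3000
After 1 (propagate distance d=34): x=-16.2000 theta=-0.3000
After 2 (thin lens f=25): x=-16.2000 theta=0.3480
After 3 (propagate distance d=7): x=-13.7640 theta=0.3480
After 4 (thin lens f=19): x=-13.7640 theta=2547/2375 (≈1.0724)
After 5 (propagate distance d=13 (to screen)): x=843/4750 (≈0.1775) theta=2547/2375 (≈1.0724)
Rounded to 4 decimal places: x = 0.1775

Answer: 0.1775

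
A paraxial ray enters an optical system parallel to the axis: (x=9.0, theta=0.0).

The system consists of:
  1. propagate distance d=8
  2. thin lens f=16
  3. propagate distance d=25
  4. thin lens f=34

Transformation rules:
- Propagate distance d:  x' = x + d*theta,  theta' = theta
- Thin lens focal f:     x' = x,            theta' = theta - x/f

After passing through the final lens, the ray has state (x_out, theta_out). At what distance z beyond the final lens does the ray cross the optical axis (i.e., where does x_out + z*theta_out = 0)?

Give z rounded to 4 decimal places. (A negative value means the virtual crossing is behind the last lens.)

Answer: -12.2400

Derivation:
Initial: x=9.0000 theta=0.0000
After 1 (propagate distance d=8): x=9.0000 theta=0.0000
After 2 (thin lens f=16): x=9.0000 theta=-0.5625
After 3 (propagate distance d=25): x=-5.0625 theta=-0.5625
After 4 (thin lens f=34): x=-5.0625 theta=-225/544 (≈-0.4136)
z_focus = -x_out/theta_out = -(-5.0625)/(-225/544) = -12.2400
Rounded to 4 decimal places: z = -12.2400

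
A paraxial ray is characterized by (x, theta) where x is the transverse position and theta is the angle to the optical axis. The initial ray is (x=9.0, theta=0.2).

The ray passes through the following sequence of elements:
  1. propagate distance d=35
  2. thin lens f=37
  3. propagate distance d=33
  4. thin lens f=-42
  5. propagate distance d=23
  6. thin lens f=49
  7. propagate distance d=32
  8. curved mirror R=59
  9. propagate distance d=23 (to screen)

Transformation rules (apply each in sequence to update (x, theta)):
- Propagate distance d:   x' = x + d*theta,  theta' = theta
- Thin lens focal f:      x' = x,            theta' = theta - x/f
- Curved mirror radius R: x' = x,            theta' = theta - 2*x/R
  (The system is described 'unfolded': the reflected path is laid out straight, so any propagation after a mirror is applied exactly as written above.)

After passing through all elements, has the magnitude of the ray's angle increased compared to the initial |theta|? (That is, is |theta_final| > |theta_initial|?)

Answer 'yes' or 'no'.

Initial: x=9.0000 theta=0.2000
After 1 (propagate distance d=35): x=16.0000 theta=0.2000
After 2 (thin lens f=37): x=16.0000 theta=-43/185 (≈-0.2324)
After 3 (propagate distance d=33): x=1541/185 (≈8.3297) theta=-43/185 (≈-0.2324)
After 4 (thin lens f=-42): x=1541/185 (≈8.3297) theta=-53/1554 (≈-0.0341)
After 5 (propagate distance d=23): x=58627/7770 (≈7.5453) theta=-53/1554 (≈-0.0341)
After 6 (thin lens f=49): x=58627/7770 (≈7.5453) theta=-35806/190365 (≈-0.1881)
After 7 (propagate distance d=32): x=193713/126910 (≈1.5264) theta=-35806/190365 (≈-0.1881)
After 8 (curved mirror R=59): x=193713/126910 (≈1.5264) theta=-2693693/11231535 (≈-0.2398)
After 9 (propagate distance d=23 (to screen)): x=-89622677/22463070 (≈-3.9898) theta=-2693693/11231535 (≈-0.2398)
|theta_initial|=0.2000 |theta_final|=2693693/11231535 (≈0.2398) -> increased

Answer: yes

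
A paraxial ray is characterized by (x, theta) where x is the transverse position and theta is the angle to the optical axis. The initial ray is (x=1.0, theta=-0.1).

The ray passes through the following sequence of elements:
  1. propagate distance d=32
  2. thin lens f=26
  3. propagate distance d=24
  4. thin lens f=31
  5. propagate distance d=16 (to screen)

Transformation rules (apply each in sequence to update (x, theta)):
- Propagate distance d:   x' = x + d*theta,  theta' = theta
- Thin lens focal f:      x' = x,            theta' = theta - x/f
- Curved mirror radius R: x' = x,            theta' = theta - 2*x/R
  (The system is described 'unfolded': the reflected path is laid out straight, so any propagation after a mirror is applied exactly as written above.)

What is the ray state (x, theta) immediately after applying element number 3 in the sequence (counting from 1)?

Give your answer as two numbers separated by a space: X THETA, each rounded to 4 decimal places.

Answer: -2.5692 -0.0154

Derivation:
Initial: x=1.0000 theta=-0.1000
After 1 (propagate distance d=32): x=-2.2000 theta=-0.1000
After 2 (thin lens f=26): x=-2.2000 theta=-1/65 (≈-0.0154)
After 3 (propagate distance d=24): x=-167/65 (≈-2.5692) theta=-1/65 (≈-0.0154)
Rounded to 4 decimal places: x = -2.5692, theta = -0.0154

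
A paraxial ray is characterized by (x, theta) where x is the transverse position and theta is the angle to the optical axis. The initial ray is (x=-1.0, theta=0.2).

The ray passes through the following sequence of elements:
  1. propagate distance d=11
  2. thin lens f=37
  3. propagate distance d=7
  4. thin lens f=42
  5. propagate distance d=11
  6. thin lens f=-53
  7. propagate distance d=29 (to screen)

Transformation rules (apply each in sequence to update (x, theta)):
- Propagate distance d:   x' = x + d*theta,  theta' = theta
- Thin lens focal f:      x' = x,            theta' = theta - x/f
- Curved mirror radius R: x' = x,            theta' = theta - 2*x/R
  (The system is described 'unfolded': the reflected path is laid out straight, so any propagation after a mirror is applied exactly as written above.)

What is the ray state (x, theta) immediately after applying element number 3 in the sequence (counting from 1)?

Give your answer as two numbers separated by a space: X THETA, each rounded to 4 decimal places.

Initial: x=-1.0000 theta=0.2000
After 1 (propagate distance d=11): x=1.2000 theta=0.2000
After 2 (thin lens f=37): x=1.2000 theta=31/185 (≈0.1676)
After 3 (propagate distance d=7): x=439/185 (≈2.3730) theta=31/185 (≈0.1676)
Rounded to 4 decimal places: x = 2.3730, theta = 0.1676

Answer: 2.3730 0.1676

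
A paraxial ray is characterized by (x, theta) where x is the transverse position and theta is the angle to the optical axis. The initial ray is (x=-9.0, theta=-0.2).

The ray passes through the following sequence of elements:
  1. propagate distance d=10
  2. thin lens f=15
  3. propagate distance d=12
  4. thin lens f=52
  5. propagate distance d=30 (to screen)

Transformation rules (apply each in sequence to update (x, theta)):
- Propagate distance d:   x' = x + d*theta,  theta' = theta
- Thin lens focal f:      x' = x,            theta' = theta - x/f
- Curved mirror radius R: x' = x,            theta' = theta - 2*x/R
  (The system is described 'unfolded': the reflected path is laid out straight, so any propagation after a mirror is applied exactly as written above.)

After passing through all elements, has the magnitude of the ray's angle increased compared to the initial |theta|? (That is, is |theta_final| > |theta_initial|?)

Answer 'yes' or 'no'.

Answer: yes

Derivation:
Initial: x=-9.0000 theta=-0.2000
After 1 (propagate distance d=10): x=-11.0000 theta=-0.2000
After 2 (thin lens f=15): x=-11.0000 theta=8/15 (≈0.5333)
After 3 (propagate distance d=12): x=-4.6000 theta=8/15 (≈0.5333)
After 4 (thin lens f=52): x=-4.6000 theta=97/156 (≈0.6218)
After 5 (propagate distance d=30 (to screen)): x=1827/130 (≈14.0538) theta=97/156 (≈0.6218)
|theta_initial|=0.2000 |theta_final|=97/156 (≈0.6218) -> increased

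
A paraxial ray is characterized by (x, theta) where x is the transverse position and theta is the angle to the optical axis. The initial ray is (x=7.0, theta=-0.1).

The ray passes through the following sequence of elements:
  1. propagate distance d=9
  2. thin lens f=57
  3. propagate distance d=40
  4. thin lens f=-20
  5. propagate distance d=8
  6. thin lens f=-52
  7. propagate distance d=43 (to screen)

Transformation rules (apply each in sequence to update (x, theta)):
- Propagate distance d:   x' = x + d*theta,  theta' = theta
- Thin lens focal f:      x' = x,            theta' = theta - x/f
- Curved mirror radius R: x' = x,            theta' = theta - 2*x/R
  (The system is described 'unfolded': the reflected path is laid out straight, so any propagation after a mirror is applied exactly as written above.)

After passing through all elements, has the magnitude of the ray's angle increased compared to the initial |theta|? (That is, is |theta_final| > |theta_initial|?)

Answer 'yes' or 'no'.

Initial: x=7.0000 theta=-0.1000
After 1 (propagate distance d=9): x=6.1000 theta=-0.1000
After 2 (thin lens f=57): x=6.1000 theta=-59/285 (≈-0.2070)
After 3 (propagate distance d=40): x=-1243/570 (≈-2.1807) theta=-59/285 (≈-0.2070)
After 4 (thin lens f=-20): x=-1243/570 (≈-2.1807) theta=-1201/3800 (≈-0.3161)
After 5 (propagate distance d=8): x=-13421/2850 (≈-4.7091) theta=-1201/3800 (≈-0.3161)
After 6 (thin lens f=-52): x=-13421/2850 (≈-4.7091) theta=-3013/7410 (≈-0.4066)
After 7 (propagate distance d=43 (to screen)): x=-411134/18525 (≈-22.1935) theta=-3013/7410 (≈-0.4066)
|theta_initial|=0.1000 |theta_final|=3013/7410 (≈0.4066) -> increased

Answer: yes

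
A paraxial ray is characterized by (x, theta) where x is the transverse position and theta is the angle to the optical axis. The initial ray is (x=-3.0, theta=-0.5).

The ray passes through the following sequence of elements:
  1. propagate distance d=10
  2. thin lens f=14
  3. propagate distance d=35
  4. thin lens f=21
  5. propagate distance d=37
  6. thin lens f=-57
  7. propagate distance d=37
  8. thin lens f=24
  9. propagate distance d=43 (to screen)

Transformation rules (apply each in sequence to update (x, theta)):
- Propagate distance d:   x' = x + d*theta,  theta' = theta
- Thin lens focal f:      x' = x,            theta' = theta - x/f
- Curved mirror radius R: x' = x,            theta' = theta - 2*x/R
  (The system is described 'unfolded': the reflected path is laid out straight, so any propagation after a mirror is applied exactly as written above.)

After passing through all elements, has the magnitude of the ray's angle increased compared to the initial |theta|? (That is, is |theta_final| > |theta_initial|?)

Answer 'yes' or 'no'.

Initial: x=-3.0000 theta=-0.5000
After 1 (propagate distance d=10): x=-8.0000 theta=-0.5000
After 2 (thin lens f=14): x=-8.0000 theta=1/14 (≈0.0714)
After 3 (propagate distance d=35): x=-5.5000 theta=1/14 (≈0.0714)
After 4 (thin lens f=21): x=-5.5000 theta=1/3 (≈0.3333)
After 5 (propagate distance d=37): x=41/6 (≈6.8333) theta=1/3 (≈0.3333)
After 6 (thin lens f=-57): x=41/6 (≈6.8333) theta=155/342 (≈0.4532)
After 7 (propagate distance d=37): x=4036/171 (≈23.6023) theta=155/342 (≈0.4532)
After 8 (thin lens f=24): x=4036/171 (≈23.6023) theta=-272/513 (≈-0.5302)
After 9 (propagate distance d=43 (to screen)): x=412/513 (≈0.8031) theta=-272/513 (≈-0.5302)
|theta_initial|=0.5000 |theta_final|=272/513 (≈0.5302) -> increased

Answer: yes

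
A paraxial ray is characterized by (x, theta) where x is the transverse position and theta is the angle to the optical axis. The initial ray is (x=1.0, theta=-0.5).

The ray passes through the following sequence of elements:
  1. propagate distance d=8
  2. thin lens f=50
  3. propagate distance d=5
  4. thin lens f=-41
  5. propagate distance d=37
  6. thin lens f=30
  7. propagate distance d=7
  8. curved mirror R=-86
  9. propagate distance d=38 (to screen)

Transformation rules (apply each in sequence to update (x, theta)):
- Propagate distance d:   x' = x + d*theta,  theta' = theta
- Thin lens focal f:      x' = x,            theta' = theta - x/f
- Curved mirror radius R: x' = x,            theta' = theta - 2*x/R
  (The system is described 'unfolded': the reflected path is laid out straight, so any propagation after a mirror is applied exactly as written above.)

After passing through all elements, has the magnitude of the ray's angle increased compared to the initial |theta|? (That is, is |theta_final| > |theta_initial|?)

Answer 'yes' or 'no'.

Initial: x=1.0000 theta=-0.5000
After 1 (propagate distance d=8): x=-3.0000 theta=-0.5000
After 2 (thin lens f=50): x=-3.0000 theta=-0.4400
After 3 (propagate distance d=5): x=-5.2000 theta=-0.4400
After 4 (thin lens f=-41): x=-5.2000 theta=-581/1025 (≈-0.5668)
After 5 (propagate distance d=37): x=-26827/1025 (≈-26.1727) theta=-581/1025 (≈-0.5668)
After 6 (thin lens f=30): x=-26827/1025 (≈-26.1727) theta=9397/30750 (≈0.3056)
After 7 (propagate distance d=7): x=-739031/30750 (≈-24.0335) theta=9397/30750 (≈0.3056)
After 8 (curved mirror R=-86): x=-739031/30750 (≈-24.0335) theta=-33496/132225 (≈-0.2533)
After 9 (propagate distance d=38 (to screen)): x=-44506813/1322250 (≈-33.6599) theta=-33496/132225 (≈-0.2533)
|theta_initial|=0.5000 |theta_final|=33496/132225 (≈0.2533) -> not increased

Answer: no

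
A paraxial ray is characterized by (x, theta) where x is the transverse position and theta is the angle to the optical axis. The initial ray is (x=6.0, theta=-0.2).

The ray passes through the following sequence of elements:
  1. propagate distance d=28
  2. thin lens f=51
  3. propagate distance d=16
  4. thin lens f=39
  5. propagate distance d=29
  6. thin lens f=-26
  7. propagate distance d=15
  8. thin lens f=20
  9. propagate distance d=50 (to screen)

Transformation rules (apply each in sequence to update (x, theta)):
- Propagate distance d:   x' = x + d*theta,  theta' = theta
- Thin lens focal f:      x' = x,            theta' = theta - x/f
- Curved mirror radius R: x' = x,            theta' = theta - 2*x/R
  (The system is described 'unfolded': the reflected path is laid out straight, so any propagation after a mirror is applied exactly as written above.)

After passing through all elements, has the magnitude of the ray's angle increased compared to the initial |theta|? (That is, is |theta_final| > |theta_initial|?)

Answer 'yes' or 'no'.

Answer: yes

Derivation:
Initial: x=6.0000 theta=-0.2000
After 1 (propagate distance d=28): x=0.4000 theta=-0.2000
After 2 (thin lens f=51): x=0.4000 theta=-53/255 (≈-0.2078)
After 3 (propagate distance d=16): x=-746/255 (≈-2.9255) theta=-53/255 (≈-0.2078)
After 4 (thin lens f=39): x=-746/255 (≈-2.9255) theta=-1321/9945 (≈-0.1328)
After 5 (propagate distance d=29): x=-67403/9945 (≈-6.7776) theta=-1321/9945 (≈-0.1328)
After 6 (thin lens f=-26): x=-67403/9945 (≈-6.7776) theta=-101749/258570 (≈-0.3935)
After 7 (propagate distance d=15): x=-3278713/258570 (≈-12.6802) theta=-101749/258570 (≈-0.3935)
After 8 (thin lens f=20): x=-3278713/258570 (≈-12.6802) theta=1243733/5171400 (≈0.2405)
After 9 (propagate distance d=50 (to screen)): x=-338761/517140 (≈-0.6551) theta=1243733/5171400 (≈0.2405)
|theta_initial|=0.2000 |theta_final|=1243733/5171400 (≈0.2405) -> increased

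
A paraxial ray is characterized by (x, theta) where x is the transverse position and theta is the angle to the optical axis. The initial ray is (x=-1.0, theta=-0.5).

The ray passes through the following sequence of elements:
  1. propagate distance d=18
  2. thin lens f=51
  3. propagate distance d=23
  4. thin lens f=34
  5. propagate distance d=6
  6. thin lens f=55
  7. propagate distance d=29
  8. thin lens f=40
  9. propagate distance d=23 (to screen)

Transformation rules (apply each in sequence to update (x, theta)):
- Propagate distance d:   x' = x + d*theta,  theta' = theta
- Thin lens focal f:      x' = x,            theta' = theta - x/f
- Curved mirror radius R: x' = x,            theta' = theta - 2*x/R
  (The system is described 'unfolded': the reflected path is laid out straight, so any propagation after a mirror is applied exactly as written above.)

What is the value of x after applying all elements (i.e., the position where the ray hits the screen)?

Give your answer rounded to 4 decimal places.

Initial: x=-1.0000 theta=-0.5000
After 1 (propagate distance d=18): x=-10.0000 theta=-0.5000
After 2 (thin lens f=51): x=-10.0000 theta=-31/102 (≈-0.3039)
After 3 (propagate distance d=23): x=-1733/102 (≈-16.9902) theta=-31/102 (≈-0.3039)
After 4 (thin lens f=34): x=-1733/102 (≈-16.9902) theta=679/3468 (≈0.1958)
After 5 (propagate distance d=6): x=-13712/867 (≈-15.8155) theta=679/3468 (≈0.1958)
After 6 (thin lens f=55): x=-13712/867 (≈-15.8155) theta=30731/63580 (≈0.4833)
After 7 (propagate distance d=29): x=-1187/660 (≈-1.7985) theta=30731/63580 (≈0.4833)
After 8 (thin lens f=40): x=-1187/660 (≈-1.7985) theta=366433/693600 (≈0.5283)
After 9 (propagate distance d=23 (to screen)): x=78985829/7629600 (≈10.3526) theta=366433/693600 (≈0.5283)
Rounded to 4 decimal places: x = 10.3526

Answer: 10.3526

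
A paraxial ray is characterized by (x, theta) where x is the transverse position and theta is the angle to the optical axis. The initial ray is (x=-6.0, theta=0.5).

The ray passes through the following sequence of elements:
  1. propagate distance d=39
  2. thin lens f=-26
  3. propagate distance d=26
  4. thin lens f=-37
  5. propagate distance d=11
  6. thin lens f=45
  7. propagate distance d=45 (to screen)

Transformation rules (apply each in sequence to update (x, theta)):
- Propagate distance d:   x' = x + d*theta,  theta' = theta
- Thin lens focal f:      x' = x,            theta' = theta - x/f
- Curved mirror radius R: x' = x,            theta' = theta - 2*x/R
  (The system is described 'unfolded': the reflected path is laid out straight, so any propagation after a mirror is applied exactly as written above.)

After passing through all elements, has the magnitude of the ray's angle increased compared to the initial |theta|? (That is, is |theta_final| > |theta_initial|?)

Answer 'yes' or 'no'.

Answer: yes

Derivation:
Initial: x=-6.0000 theta=0.5000
After 1 (propagate distance d=39): x=13.5000 theta=0.5000
After 2 (thin lens f=-26): x=13.5000 theta=53/52 (≈1.0192)
After 3 (propagate distance d=26): x=40.0000 theta=53/52 (≈1.0192)
After 4 (thin lens f=-37): x=40.0000 theta=4041/1924 (≈2.1003)
After 5 (propagate distance d=11): x=121411/1924 (≈63.1034) theta=4041/1924 (≈2.1003)
After 6 (thin lens f=45): x=121411/1924 (≈63.1034) theta=30217/43290 (≈0.6980)
After 7 (propagate distance d=45 (to screen)): x=181845/1924 (≈94.5140) theta=30217/43290 (≈0.6980)
|theta_initial|=0.5000 |theta_final|=30217/43290 (≈0.6980) -> increased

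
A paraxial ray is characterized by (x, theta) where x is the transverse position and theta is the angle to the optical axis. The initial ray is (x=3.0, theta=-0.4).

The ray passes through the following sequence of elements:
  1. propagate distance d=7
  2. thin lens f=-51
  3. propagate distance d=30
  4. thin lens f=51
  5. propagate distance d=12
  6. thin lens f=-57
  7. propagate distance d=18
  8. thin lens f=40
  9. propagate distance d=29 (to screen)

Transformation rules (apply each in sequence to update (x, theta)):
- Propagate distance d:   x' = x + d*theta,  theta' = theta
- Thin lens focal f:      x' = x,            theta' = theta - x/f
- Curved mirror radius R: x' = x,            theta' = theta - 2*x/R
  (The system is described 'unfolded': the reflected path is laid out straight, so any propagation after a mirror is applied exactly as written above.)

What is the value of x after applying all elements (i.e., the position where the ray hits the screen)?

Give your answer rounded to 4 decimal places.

Initial: x=3.0000 theta=-0.4000
After 1 (propagate distance d=7): x=0.2000 theta=-0.4000
After 2 (thin lens f=-51): x=0.2000 theta=-101/255 (≈-0.3961)
After 3 (propagate distance d=30): x=-993/85 (≈-11.6824) theta=-101/255 (≈-0.3961)
After 4 (thin lens f=51): x=-993/85 (≈-11.6824) theta=-724/4335 (≈-0.1670)
After 5 (propagate distance d=12): x=-19777/1445 (≈-13.6865) theta=-724/4335 (≈-0.1670)
After 6 (thin lens f=-57): x=-19777/1445 (≈-13.6865) theta=-33533/82365 (≈-0.4071)
After 7 (propagate distance d=18): x=-576961/27455 (≈-21.0148) theta=-33533/82365 (≈-0.4071)
After 8 (thin lens f=40): x=-576961/27455 (≈-21.0148) theta=389563/3294600 (≈0.1182)
After 9 (propagate distance d=29 (to screen)): x=-57937993/3294600 (≈-17.5857) theta=389563/3294600 (≈0.1182)
Rounded to 4 decimal places: x = -17.5857

Answer: -17.5857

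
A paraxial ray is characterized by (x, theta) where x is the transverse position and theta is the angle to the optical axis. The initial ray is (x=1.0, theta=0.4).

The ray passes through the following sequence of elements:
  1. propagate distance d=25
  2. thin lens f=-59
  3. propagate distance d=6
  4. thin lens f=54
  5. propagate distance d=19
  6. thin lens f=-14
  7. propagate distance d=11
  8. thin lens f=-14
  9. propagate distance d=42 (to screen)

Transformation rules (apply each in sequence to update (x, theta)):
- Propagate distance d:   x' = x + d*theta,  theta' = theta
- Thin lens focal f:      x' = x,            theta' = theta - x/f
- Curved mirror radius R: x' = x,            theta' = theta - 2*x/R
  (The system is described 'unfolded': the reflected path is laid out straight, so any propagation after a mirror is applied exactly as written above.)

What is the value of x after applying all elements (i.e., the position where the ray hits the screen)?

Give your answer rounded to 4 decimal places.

Answer: 235.7738

Derivation:
Initial: x=1.0000 theta=0.4000
After 1 (propagate distance d=25): x=11.0000 theta=0.4000
After 2 (thin lens f=-59): x=11.0000 theta=173/295 (≈0.5864)
After 3 (propagate distance d=6): x=4283/295 (≈14.5186) theta=173/295 (≈0.5864)
After 4 (thin lens f=54): x=4283/295 (≈14.5186) theta=5059/15930 (≈0.3176)
After 5 (propagate distance d=19): x=327403/15930 (≈20.5526) theta=5059/15930 (≈0.3176)
After 6 (thin lens f=-14): x=327403/15930 (≈20.5526) theta=132743/74340 (≈1.7856)
After 7 (propagate distance d=11): x=8964161/223020 (≈40.1944) theta=132743/74340 (≈1.7856)
After 8 (thin lens f=-14): x=8964161/223020 (≈40.1944) theta=14539367/3122280 (≈4.6567)
After 9 (propagate distance d=42 (to screen)): x=26291131/111510 (≈235.7738) theta=14539367/3122280 (≈4.6567)
Rounded to 4 decimal places: x = 235.7738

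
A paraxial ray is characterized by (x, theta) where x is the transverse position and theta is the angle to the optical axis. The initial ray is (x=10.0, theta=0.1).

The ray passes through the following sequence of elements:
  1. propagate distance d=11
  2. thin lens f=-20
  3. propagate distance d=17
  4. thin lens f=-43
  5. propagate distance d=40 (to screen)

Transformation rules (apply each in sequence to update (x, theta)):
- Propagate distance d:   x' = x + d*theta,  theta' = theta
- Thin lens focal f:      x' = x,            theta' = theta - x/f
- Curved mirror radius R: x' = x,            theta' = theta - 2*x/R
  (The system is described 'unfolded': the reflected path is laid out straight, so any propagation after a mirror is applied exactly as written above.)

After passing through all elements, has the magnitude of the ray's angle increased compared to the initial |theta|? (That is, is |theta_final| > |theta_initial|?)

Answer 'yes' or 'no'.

Initial: x=10.0000 theta=0.1000
After 1 (propagate distance d=11): x=11.1000 theta=0.1000
After 2 (thin lens f=-20): x=11.1000 theta=0.6550
After 3 (propagate distance d=17): x=22.2350 theta=0.6550
After 4 (thin lens f=-43): x=22.2350 theta=252/215 (≈1.1721)
After 5 (propagate distance d=40 (to screen)): x=594421/8600 (≈69.1187) theta=252/215 (≈1.1721)
|theta_initial|=0.1000 |theta_final|=252/215 (≈1.1721) -> increased

Answer: yes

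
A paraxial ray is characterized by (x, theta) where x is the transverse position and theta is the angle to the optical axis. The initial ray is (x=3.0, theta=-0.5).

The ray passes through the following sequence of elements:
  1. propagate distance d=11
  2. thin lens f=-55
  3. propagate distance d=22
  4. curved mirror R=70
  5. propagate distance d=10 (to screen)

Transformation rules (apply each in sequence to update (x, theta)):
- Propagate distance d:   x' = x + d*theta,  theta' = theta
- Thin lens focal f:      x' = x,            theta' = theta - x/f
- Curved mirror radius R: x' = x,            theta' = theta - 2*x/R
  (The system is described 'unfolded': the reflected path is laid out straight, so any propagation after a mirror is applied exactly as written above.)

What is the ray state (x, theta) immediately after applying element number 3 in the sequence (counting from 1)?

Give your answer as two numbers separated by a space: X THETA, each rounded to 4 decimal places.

Answer: -14.5000 -0.5455

Derivation:
Initial: x=3.0000 theta=-0.5000
After 1 (propagate distance d=11): x=-2.5000 theta=-0.5000
After 2 (thin lens f=-55): x=-2.5000 theta=-6/11 (≈-0.5455)
After 3 (propagate distance d=22): x=-14.5000 theta=-6/11 (≈-0.5455)
Rounded to 4 decimal places: x = -14.5000, theta = -0.5455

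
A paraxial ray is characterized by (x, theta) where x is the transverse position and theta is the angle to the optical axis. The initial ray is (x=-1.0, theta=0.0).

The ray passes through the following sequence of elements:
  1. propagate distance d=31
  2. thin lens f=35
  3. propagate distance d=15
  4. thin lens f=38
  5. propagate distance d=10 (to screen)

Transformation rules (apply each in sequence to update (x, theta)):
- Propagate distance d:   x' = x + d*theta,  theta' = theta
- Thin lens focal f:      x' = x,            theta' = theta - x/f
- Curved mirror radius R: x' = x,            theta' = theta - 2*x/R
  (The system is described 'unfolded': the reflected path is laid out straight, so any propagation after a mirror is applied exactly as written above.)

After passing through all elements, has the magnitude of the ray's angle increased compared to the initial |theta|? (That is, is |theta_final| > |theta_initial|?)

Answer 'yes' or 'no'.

Answer: yes

Derivation:
Initial: x=-1.0000 theta=0.0000
After 1 (propagate distance d=31): x=-1.0000 theta=0.0000
After 2 (thin lens f=35): x=-1.0000 theta=1/35 (≈0.0286)
After 3 (propagate distance d=15): x=-4/7 (≈-0.5714) theta=1/35 (≈0.0286)
After 4 (thin lens f=38): x=-4/7 (≈-0.5714) theta=29/665 (≈0.0436)
After 5 (propagate distance d=10 (to screen)): x=-18/133 (≈-0.1353) theta=29/665 (≈0.0436)
|theta_initial|=0.0000 |theta_final|=29/665 (≈0.0436) -> increased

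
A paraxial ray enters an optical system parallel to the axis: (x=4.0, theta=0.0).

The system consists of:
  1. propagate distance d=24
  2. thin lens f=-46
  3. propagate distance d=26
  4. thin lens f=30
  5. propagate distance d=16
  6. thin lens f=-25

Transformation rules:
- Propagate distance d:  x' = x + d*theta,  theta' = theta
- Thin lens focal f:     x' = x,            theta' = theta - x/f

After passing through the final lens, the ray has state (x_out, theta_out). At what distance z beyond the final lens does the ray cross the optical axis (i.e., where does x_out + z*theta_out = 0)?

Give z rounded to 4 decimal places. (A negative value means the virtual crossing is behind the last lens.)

Answer: -84.9315

Derivation:
Initial: x=4.0000 theta=0.0000
After 1 (propagate distance d=24): x=4.0000 theta=0.0000
After 2 (thin lens f=-46): x=4.0000 theta=2/23 (≈0.0870)
After 3 (propagate distance d=26): x=144/23 (≈6.2609) theta=2/23 (≈0.0870)
After 4 (thin lens f=30): x=144/23 (≈6.2609) theta=-14/115 (≈-0.1217)
After 5 (propagate distance d=16): x=496/115 (≈4.3130) theta=-14/115 (≈-0.1217)
After 6 (thin lens f=-25): x=496/115 (≈4.3130) theta=146/2875 (≈0.0508)
z_focus = -x_out/theta_out = -(496/115)/(146/2875) = -6200/73 ≈ -84.9315
Rounded to 4 decimal places: z = -84.9315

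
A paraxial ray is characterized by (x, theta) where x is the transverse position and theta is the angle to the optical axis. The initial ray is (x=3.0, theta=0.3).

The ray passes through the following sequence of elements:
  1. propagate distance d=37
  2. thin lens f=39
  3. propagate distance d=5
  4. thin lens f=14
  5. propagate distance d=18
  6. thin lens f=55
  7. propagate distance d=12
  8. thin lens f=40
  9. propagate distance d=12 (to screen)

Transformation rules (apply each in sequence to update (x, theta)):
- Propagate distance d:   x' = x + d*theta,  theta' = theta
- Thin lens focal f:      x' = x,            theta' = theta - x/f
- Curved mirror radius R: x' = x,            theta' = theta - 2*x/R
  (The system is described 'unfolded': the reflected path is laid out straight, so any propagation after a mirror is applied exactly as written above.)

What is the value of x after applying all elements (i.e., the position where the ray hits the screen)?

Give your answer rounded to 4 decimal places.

Answer: -23.0141

Derivation:
Initial: x=3.0000 theta=0.3000
After 1 (propagate distance d=37): x=14.1000 theta=0.3000
After 2 (thin lens f=39): x=14.1000 theta=-4/65 (≈-0.0615)
After 3 (propagate distance d=5): x=1793/130 (≈13.7923) theta=-4/65 (≈-0.0615)
After 4 (thin lens f=14): x=1793/130 (≈13.7923) theta=-381/364 (≈-1.0467)
After 5 (propagate distance d=18): x=-2297/455 (≈-5.0484) theta=-381/364 (≈-1.0467)
After 6 (thin lens f=55): x=-2297/455 (≈-5.0484) theta=-95587/100100 (≈-0.9549)
After 7 (propagate distance d=12): x=-413096/25025 (≈-16.5073) theta=-95587/100100 (≈-0.9549)
After 8 (thin lens f=40): x=-413096/25025 (≈-16.5073) theta=-271387/500500 (≈-0.5422)
After 9 (propagate distance d=12 (to screen)): x=-2879641/125125 (≈-23.0141) theta=-271387/500500 (≈-0.5422)
Rounded to 4 decimal places: x = -23.0141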